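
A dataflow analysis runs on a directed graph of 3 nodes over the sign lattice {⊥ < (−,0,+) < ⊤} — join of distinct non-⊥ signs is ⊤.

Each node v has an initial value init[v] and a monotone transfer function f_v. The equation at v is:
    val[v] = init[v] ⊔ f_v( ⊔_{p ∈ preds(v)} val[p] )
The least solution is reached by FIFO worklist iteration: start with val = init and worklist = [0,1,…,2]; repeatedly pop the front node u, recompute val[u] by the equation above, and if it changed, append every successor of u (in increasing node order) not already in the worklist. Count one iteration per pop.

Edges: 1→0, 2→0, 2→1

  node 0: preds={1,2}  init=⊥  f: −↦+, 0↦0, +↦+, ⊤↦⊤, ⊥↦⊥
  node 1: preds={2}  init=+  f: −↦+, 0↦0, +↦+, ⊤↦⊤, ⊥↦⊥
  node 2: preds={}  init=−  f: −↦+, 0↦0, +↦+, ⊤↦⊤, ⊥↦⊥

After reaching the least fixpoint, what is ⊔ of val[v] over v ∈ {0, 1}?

Trace (3 dequeues):
  [1] u=0 | in ⊤ | out ⊤ | prev ⊥ | push {}
  [2] u=1 | in − | out + | ==
  [3] u=2 | in ⊥ | out − | ==

Converged values:
  [0] ⊤
  [1] +
  [2] −

⊤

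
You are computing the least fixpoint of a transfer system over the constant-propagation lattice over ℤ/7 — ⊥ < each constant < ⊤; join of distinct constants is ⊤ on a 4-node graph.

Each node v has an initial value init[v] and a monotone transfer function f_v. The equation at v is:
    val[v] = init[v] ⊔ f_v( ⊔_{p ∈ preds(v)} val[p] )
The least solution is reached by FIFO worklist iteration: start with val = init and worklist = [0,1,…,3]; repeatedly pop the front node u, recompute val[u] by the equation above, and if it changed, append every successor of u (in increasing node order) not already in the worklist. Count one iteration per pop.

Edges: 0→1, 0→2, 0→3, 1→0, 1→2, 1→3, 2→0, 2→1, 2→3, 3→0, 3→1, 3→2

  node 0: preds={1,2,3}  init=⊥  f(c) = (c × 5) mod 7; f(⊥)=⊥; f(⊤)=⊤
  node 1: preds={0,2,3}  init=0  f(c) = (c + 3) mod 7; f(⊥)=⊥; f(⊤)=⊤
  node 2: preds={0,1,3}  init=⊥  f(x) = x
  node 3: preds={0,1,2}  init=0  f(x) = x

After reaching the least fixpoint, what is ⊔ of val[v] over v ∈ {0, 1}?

⊤

Worklist (8 pops):
  #1 pop 0: in=0 → 0 (was ⊥); enqueue []
  #2 pop 1: in=0 → ⊤ (was 0); enqueue [0]
  #3 pop 2: in=⊤ → ⊤ (was ⊥); enqueue [1]
  #4 pop 3: in=⊤ → ⊤ (was 0); enqueue [2]
  #5 pop 0: in=⊤ → ⊤ (was 0); enqueue [3]
  #6 pop 1: in=⊤ → ⊤ (no change)
  #7 pop 2: in=⊤ → ⊤ (no change)
  #8 pop 3: in=⊤ → ⊤ (no change)

Fixpoint:
  val[0] = ⊤
  val[1] = ⊤
  val[2] = ⊤
  val[3] = ⊤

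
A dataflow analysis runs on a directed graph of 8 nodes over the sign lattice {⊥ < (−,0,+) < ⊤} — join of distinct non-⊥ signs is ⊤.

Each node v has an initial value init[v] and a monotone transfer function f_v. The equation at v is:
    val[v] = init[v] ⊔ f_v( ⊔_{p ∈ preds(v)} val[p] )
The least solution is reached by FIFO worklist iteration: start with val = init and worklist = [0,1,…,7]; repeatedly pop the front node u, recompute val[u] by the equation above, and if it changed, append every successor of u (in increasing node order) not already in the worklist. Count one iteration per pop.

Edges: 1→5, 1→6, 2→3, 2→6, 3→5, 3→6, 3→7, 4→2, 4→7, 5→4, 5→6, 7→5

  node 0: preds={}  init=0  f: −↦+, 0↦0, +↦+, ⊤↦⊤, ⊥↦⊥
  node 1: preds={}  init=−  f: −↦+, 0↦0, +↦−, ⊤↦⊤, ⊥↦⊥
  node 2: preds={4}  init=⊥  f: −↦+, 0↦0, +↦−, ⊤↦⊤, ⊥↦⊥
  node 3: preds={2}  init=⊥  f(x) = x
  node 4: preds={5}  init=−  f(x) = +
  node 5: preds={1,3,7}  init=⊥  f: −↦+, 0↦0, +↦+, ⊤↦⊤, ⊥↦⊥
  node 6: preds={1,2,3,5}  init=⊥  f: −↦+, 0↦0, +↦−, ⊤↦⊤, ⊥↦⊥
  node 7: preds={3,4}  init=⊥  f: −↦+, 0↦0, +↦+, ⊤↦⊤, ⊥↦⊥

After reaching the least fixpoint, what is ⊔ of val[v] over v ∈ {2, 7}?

Worklist (15 pops):
  #1 pop 0: in=⊥ → 0 (no change)
  #2 pop 1: in=⊥ → − (no change)
  #3 pop 2: in=− → + (was ⊥); enqueue []
  #4 pop 3: in=+ → + (was ⊥); enqueue []
  #5 pop 4: in=⊥ → ⊤ (was −); enqueue [2]
  #6 pop 5: in=⊤ → ⊤ (was ⊥); enqueue [4]
  #7 pop 6: in=⊤ → ⊤ (was ⊥); enqueue []
  #8 pop 7: in=⊤ → ⊤ (was ⊥); enqueue [5]
  #9 pop 2: in=⊤ → ⊤ (was +); enqueue [3,6]
  #10 pop 4: in=⊤ → ⊤ (no change)
  #11 pop 5: in=⊤ → ⊤ (no change)
  #12 pop 3: in=⊤ → ⊤ (was +); enqueue [5,7]
  #13 pop 6: in=⊤ → ⊤ (no change)
  #14 pop 5: in=⊤ → ⊤ (no change)
  #15 pop 7: in=⊤ → ⊤ (no change)

Fixpoint:
  val[0] = 0
  val[1] = −
  val[2] = ⊤
  val[3] = ⊤
  val[4] = ⊤
  val[5] = ⊤
  val[6] = ⊤
  val[7] = ⊤

⊤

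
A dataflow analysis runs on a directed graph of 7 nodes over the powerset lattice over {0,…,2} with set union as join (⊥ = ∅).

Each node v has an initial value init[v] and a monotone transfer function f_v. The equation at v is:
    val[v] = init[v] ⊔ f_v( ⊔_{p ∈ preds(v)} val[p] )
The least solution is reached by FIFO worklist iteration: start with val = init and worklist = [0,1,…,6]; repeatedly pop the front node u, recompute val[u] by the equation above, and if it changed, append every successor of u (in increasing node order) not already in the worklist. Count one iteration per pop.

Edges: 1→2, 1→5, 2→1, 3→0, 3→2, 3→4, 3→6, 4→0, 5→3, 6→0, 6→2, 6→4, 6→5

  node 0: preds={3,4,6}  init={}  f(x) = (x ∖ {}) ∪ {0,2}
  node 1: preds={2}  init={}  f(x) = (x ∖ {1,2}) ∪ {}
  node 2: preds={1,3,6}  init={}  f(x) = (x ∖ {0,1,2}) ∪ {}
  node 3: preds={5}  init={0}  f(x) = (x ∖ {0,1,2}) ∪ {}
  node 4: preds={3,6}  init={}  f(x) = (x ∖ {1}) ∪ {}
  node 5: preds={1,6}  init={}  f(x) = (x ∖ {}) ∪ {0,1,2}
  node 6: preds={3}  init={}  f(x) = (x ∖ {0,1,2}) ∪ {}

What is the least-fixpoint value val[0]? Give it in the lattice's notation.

{0,2}

Trace (9 dequeues):
  [1] u=0 | in {0} | out {0,2} | prev {} | push {}
  [2] u=1 | in {} | out {} | ==
  [3] u=2 | in {0} | out {} | ==
  [4] u=3 | in {} | out {0} | ==
  [5] u=4 | in {0} | out {0} | prev {} | push {0}
  [6] u=5 | in {} | out {0,1,2} | prev {} | push {3}
  [7] u=6 | in {0} | out {} | ==
  [8] u=0 | in {0} | out {0,2} | ==
  [9] u=3 | in {0,1,2} | out {0} | ==

Converged values:
  [0] {0,2}
  [1] {}
  [2] {}
  [3] {0}
  [4] {0}
  [5] {0,1,2}
  [6] {}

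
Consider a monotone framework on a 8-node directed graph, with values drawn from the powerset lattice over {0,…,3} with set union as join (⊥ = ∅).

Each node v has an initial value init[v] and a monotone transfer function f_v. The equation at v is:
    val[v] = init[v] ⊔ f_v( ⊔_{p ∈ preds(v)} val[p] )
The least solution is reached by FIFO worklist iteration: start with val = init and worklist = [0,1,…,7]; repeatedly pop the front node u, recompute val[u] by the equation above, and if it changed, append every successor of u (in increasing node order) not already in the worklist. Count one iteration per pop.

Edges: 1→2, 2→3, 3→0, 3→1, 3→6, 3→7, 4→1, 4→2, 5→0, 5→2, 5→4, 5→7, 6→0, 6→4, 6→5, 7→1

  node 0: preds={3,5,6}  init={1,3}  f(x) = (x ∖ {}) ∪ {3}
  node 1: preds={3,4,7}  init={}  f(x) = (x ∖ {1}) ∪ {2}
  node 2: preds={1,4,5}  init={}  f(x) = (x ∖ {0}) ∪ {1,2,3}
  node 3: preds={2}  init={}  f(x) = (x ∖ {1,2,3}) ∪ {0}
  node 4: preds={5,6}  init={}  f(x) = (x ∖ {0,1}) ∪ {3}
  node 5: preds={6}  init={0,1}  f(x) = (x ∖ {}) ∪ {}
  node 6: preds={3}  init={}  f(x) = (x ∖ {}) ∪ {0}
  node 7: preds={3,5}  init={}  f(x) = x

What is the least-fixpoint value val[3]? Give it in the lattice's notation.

{0}

Trace (13 dequeues):
  [1] u=0 | in {0,1} | out {0,1,3} | prev {1,3} | push {}
  [2] u=1 | in {} | out {2} | prev {} | push {}
  [3] u=2 | in {0,1,2} | out {1,2,3} | prev {} | push {}
  [4] u=3 | in {1,2,3} | out {0} | prev {} | push {0,1}
  [5] u=4 | in {0,1} | out {3} | prev {} | push {2}
  [6] u=5 | in {} | out {0,1} | ==
  [7] u=6 | in {0} | out {0} | prev {} | push {4,5}
  [8] u=7 | in {0,1} | out {0,1} | prev {} | push {}
  [9] u=0 | in {0,1} | out {0,1,3} | ==
  [10] u=1 | in {0,1,3} | out {0,2,3} | prev {2} | push {}
  [11] u=2 | in {0,1,2,3} | out {1,2,3} | ==
  [12] u=4 | in {0,1} | out {3} | ==
  [13] u=5 | in {0} | out {0,1} | ==

Converged values:
  [0] {0,1,3}
  [1] {0,2,3}
  [2] {1,2,3}
  [3] {0}
  [4] {3}
  [5] {0,1}
  [6] {0}
  [7] {0,1}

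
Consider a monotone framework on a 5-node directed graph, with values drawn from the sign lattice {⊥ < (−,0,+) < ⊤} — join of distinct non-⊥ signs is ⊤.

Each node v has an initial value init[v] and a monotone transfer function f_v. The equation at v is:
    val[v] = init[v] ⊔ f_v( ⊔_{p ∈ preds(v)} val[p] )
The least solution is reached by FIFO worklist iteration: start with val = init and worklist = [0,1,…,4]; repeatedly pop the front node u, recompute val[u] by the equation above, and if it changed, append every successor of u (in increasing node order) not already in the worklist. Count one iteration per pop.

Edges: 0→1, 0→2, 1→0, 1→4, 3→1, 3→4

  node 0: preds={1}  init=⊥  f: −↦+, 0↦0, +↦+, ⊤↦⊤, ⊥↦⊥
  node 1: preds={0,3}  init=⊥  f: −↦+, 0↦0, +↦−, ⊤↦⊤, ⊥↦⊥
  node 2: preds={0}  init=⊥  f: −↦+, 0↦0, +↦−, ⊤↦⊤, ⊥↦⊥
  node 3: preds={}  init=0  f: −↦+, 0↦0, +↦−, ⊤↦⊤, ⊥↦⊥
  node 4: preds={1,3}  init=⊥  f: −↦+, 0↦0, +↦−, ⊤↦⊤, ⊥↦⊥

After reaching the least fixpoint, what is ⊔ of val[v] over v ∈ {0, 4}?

0

Worklist (8 pops):
  #1 pop 0: in=⊥ → ⊥ (no change)
  #2 pop 1: in=0 → 0 (was ⊥); enqueue [0]
  #3 pop 2: in=⊥ → ⊥ (no change)
  #4 pop 3: in=⊥ → 0 (no change)
  #5 pop 4: in=0 → 0 (was ⊥); enqueue []
  #6 pop 0: in=0 → 0 (was ⊥); enqueue [1,2]
  #7 pop 1: in=0 → 0 (no change)
  #8 pop 2: in=0 → 0 (was ⊥); enqueue []

Fixpoint:
  val[0] = 0
  val[1] = 0
  val[2] = 0
  val[3] = 0
  val[4] = 0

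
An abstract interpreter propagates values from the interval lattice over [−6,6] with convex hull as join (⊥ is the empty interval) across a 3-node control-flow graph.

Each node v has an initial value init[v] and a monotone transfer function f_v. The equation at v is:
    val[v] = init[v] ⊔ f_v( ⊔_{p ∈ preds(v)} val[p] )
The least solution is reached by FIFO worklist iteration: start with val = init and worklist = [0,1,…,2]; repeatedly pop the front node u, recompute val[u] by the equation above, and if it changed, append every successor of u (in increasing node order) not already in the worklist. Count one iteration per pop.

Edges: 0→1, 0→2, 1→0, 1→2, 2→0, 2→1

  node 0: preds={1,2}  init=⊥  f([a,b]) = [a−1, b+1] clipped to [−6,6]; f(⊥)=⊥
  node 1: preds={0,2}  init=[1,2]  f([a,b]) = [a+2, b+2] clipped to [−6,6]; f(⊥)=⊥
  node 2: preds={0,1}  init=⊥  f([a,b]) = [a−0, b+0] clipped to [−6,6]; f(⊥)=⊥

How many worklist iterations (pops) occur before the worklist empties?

Iteration log — 23 steps:
  step 1. node 0  ⊔preds=[1,2]  new=[0,3]  old=⊥  +wl: 
  step 2. node 1  ⊔preds=[0,3]  new=[1,5]  old=[1,2]  +wl: 0
  step 3. node 2  ⊔preds=[0,5]  new=[0,5]  old=⊥  +wl: 1
  step 4. node 0  ⊔preds=[0,5]  new=[-1,6]  old=[0,3]  +wl: 2
  step 5. node 1  ⊔preds=[-1,6]  new=[1,6]  old=[1,5]  +wl: 0
  step 6. node 2  ⊔preds=[-1,6]  new=[-1,6]  old=[0,5]  +wl: 1
  step 7. node 0  ⊔preds=[-1,6]  new=[-2,6]  old=[-1,6]  +wl: 2
  step 8. node 1  ⊔preds=[-2,6]  new=[0,6]  old=[1,6]  +wl: 0
  step 9. node 2  ⊔preds=[-2,6]  new=[-2,6]  old=[-1,6]  +wl: 1
  step 10. node 0  ⊔preds=[-2,6]  new=[-3,6]  old=[-2,6]  +wl: 2
  step 11. node 1  ⊔preds=[-3,6]  new=[-1,6]  old=[0,6]  +wl: 0
  step 12. node 2  ⊔preds=[-3,6]  new=[-3,6]  old=[-2,6]  +wl: 1
  step 13. node 0  ⊔preds=[-3,6]  new=[-4,6]  old=[-3,6]  +wl: 2
  step 14. node 1  ⊔preds=[-4,6]  new=[-2,6]  old=[-1,6]  +wl: 0
  step 15. node 2  ⊔preds=[-4,6]  new=[-4,6]  old=[-3,6]  +wl: 1
  step 16. node 0  ⊔preds=[-4,6]  new=[-5,6]  old=[-4,6]  +wl: 2
  step 17. node 1  ⊔preds=[-5,6]  new=[-3,6]  old=[-2,6]  +wl: 0
  step 18. node 2  ⊔preds=[-5,6]  new=[-5,6]  old=[-4,6]  +wl: 1
  step 19. node 0  ⊔preds=[-5,6]  new=[-6,6]  old=[-5,6]  +wl: 2
  step 20. node 1  ⊔preds=[-6,6]  new=[-4,6]  old=[-3,6]  +wl: 0
  step 21. node 2  ⊔preds=[-6,6]  new=[-6,6]  old=[-5,6]  +wl: 1
  step 22. node 0  ⊔preds=[-6,6]  new=[-6,6]  stable
  step 23. node 1  ⊔preds=[-6,6]  new=[-4,6]  stable

Least fixpoint reached:
  node 0: [-6,6]
  node 1: [-4,6]
  node 2: [-6,6]

23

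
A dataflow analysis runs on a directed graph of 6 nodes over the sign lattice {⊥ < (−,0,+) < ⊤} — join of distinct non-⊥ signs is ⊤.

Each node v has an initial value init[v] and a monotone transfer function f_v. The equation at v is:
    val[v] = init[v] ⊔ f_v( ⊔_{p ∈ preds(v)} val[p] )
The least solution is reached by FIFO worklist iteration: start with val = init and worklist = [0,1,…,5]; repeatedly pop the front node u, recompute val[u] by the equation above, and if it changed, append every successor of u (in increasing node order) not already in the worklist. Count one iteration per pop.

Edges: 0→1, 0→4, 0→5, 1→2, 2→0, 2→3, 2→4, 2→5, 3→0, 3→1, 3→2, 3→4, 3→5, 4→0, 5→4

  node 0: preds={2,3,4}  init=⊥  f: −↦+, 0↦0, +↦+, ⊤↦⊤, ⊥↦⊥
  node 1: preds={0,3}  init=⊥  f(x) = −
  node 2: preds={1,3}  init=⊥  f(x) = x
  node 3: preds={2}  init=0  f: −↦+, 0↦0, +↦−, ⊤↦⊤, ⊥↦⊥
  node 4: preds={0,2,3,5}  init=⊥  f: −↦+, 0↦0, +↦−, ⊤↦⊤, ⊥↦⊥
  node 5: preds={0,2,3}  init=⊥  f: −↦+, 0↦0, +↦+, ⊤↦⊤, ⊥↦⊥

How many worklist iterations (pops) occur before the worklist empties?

Iteration log — 11 steps:
  step 1. node 0  ⊔preds=0  new=0  old=⊥  +wl: 
  step 2. node 1  ⊔preds=0  new=−  old=⊥  +wl: 
  step 3. node 2  ⊔preds=⊤  new=⊤  old=⊥  +wl: 0
  step 4. node 3  ⊔preds=⊤  new=⊤  old=0  +wl: 1,2
  step 5. node 4  ⊔preds=⊤  new=⊤  old=⊥  +wl: 
  step 6. node 5  ⊔preds=⊤  new=⊤  old=⊥  +wl: 4
  step 7. node 0  ⊔preds=⊤  new=⊤  old=0  +wl: 5
  step 8. node 1  ⊔preds=⊤  new=−  stable
  step 9. node 2  ⊔preds=⊤  new=⊤  stable
  step 10. node 4  ⊔preds=⊤  new=⊤  stable
  step 11. node 5  ⊔preds=⊤  new=⊤  stable

Least fixpoint reached:
  node 0: ⊤
  node 1: −
  node 2: ⊤
  node 3: ⊤
  node 4: ⊤
  node 5: ⊤

11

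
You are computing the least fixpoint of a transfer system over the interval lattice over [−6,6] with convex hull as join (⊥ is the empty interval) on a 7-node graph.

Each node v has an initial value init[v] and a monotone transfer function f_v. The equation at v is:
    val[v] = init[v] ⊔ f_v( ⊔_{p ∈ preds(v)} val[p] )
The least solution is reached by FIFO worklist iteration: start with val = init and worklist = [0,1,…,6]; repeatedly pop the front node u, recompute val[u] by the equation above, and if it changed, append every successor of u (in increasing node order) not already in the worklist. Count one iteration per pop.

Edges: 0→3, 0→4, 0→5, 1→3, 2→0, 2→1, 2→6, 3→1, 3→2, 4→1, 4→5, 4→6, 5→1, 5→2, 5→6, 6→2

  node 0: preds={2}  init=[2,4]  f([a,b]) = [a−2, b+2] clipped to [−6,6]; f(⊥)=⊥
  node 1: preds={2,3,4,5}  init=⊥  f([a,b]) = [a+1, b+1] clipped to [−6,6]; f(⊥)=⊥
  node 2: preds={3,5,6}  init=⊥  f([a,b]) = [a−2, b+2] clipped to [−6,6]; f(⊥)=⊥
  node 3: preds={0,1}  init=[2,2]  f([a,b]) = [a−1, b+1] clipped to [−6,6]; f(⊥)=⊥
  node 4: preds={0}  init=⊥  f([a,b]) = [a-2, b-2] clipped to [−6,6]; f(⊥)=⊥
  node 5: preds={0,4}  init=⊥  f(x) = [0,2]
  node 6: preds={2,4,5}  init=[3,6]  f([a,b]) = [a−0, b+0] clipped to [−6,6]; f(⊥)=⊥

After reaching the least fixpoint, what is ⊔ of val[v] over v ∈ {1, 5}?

Iteration log — 29 steps:
  step 1. node 0  ⊔preds=⊥  new=[2,4]  stable
  step 2. node 1  ⊔preds=[2,2]  new=[3,3]  old=⊥  +wl: 
  step 3. node 2  ⊔preds=[2,6]  new=[0,6]  old=⊥  +wl: 0,1
  step 4. node 3  ⊔preds=[2,4]  new=[1,5]  old=[2,2]  +wl: 2
  step 5. node 4  ⊔preds=[2,4]  new=[0,2]  old=⊥  +wl: 
  step 6. node 5  ⊔preds=[0,4]  new=[0,2]  old=⊥  +wl: 
  step 7. node 6  ⊔preds=[0,6]  new=[0,6]  old=[3,6]  +wl: 
  step 8. node 0  ⊔preds=[0,6]  new=[-2,6]  old=[2,4]  +wl: 3,4,5
  step 9. node 1  ⊔preds=[0,6]  new=[1,6]  old=[3,3]  +wl: 
  step 10. node 2  ⊔preds=[0,6]  new=[-2,6]  old=[0,6]  +wl: 0,1,6
  step 11. node 3  ⊔preds=[-2,6]  new=[-3,6]  old=[1,5]  +wl: 2
  step 12. node 4  ⊔preds=[-2,6]  new=[-4,4]  old=[0,2]  +wl: 
  step 13. node 5  ⊔preds=[-4,6]  new=[0,2]  stable
  step 14. node 0  ⊔preds=[-2,6]  new=[-4,6]  old=[-2,6]  +wl: 3,4,5
  step 15. node 1  ⊔preds=[-4,6]  new=[-3,6]  old=[1,6]  +wl: 
  step 16. node 6  ⊔preds=[-4,6]  new=[-4,6]  old=[0,6]  +wl: 
  step 17. node 2  ⊔preds=[-4,6]  new=[-6,6]  old=[-2,6]  +wl: 0,1,6
  step 18. node 3  ⊔preds=[-4,6]  new=[-5,6]  old=[-3,6]  +wl: 2
  step 19. node 4  ⊔preds=[-4,6]  new=[-6,4]  old=[-4,4]  +wl: 
  step 20. node 5  ⊔preds=[-6,6]  new=[0,2]  stable
  step 21. node 0  ⊔preds=[-6,6]  new=[-6,6]  old=[-4,6]  +wl: 3,4,5
  step 22. node 1  ⊔preds=[-6,6]  new=[-5,6]  old=[-3,6]  +wl: 
  step 23. node 6  ⊔preds=[-6,6]  new=[-6,6]  old=[-4,6]  +wl: 
  step 24. node 2  ⊔preds=[-6,6]  new=[-6,6]  stable
  step 25. node 3  ⊔preds=[-6,6]  new=[-6,6]  old=[-5,6]  +wl: 1,2
  step 26. node 4  ⊔preds=[-6,6]  new=[-6,4]  stable
  step 27. node 5  ⊔preds=[-6,6]  new=[0,2]  stable
  step 28. node 1  ⊔preds=[-6,6]  new=[-5,6]  stable
  step 29. node 2  ⊔preds=[-6,6]  new=[-6,6]  stable

Least fixpoint reached:
  node 0: [-6,6]
  node 1: [-5,6]
  node 2: [-6,6]
  node 3: [-6,6]
  node 4: [-6,4]
  node 5: [0,2]
  node 6: [-6,6]

[-5,6]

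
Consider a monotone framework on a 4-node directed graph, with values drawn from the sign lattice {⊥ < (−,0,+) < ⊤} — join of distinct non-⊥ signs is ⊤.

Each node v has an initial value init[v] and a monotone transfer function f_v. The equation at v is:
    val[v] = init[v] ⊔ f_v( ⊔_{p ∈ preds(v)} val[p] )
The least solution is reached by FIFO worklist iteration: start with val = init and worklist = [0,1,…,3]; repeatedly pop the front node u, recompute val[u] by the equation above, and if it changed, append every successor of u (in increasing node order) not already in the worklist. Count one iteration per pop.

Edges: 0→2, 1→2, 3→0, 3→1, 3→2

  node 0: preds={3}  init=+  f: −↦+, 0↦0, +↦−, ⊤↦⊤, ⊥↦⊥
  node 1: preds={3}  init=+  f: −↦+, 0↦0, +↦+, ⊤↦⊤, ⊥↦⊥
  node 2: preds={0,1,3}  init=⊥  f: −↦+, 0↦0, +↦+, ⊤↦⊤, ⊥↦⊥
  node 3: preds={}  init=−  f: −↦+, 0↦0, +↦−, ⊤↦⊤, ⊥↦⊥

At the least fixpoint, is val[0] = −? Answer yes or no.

Iteration log — 4 steps:
  step 1. node 0  ⊔preds=−  new=+  stable
  step 2. node 1  ⊔preds=−  new=+  stable
  step 3. node 2  ⊔preds=⊤  new=⊤  old=⊥  +wl: 
  step 4. node 3  ⊔preds=⊥  new=−  stable

Least fixpoint reached:
  node 0: +
  node 1: +
  node 2: ⊤
  node 3: −

no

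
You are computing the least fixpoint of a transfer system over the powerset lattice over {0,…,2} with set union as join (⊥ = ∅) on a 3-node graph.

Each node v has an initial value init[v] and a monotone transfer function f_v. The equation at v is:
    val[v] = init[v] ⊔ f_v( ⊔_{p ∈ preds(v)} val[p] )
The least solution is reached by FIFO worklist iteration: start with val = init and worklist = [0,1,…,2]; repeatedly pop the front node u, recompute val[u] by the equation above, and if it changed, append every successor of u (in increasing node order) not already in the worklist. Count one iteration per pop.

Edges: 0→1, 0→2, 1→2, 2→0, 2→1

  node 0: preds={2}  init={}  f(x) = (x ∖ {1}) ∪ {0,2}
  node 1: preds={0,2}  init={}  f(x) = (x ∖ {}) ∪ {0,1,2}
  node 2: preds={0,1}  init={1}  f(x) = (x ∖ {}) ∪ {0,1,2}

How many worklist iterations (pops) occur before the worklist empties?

Worklist (5 pops):
  #1 pop 0: in={1} → {0,2} (was {}); enqueue []
  #2 pop 1: in={0,1,2} → {0,1,2} (was {}); enqueue []
  #3 pop 2: in={0,1,2} → {0,1,2} (was {1}); enqueue [0,1]
  #4 pop 0: in={0,1,2} → {0,2} (no change)
  #5 pop 1: in={0,1,2} → {0,1,2} (no change)

Fixpoint:
  val[0] = {0,2}
  val[1] = {0,1,2}
  val[2] = {0,1,2}

5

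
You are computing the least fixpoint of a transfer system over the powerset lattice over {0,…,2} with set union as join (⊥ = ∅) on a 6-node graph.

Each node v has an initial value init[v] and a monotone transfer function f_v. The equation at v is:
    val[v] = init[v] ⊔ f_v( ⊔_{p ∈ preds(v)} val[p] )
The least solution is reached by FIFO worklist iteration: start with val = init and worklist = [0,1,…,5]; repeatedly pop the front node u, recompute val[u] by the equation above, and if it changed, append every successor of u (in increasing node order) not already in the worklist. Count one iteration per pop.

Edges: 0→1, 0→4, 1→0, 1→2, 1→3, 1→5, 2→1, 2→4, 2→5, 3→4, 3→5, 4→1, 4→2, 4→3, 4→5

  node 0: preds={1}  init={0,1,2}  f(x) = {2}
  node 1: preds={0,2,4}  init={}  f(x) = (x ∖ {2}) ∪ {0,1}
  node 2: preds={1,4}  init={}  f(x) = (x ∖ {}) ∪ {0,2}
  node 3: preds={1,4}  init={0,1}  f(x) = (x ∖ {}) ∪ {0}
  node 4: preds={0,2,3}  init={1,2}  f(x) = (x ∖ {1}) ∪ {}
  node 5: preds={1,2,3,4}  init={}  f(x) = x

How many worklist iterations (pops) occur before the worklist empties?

Worklist (10 pops):
  #1 pop 0: in={} → {0,1,2} (no change)
  #2 pop 1: in={0,1,2} → {0,1} (was {}); enqueue [0]
  #3 pop 2: in={0,1,2} → {0,1,2} (was {}); enqueue [1]
  #4 pop 3: in={0,1,2} → {0,1,2} (was {0,1}); enqueue []
  #5 pop 4: in={0,1,2} → {0,1,2} (was {1,2}); enqueue [2,3]
  #6 pop 5: in={0,1,2} → {0,1,2} (was {}); enqueue []
  #7 pop 0: in={0,1} → {0,1,2} (no change)
  #8 pop 1: in={0,1,2} → {0,1} (no change)
  #9 pop 2: in={0,1,2} → {0,1,2} (no change)
  #10 pop 3: in={0,1,2} → {0,1,2} (no change)

Fixpoint:
  val[0] = {0,1,2}
  val[1] = {0,1}
  val[2] = {0,1,2}
  val[3] = {0,1,2}
  val[4] = {0,1,2}
  val[5] = {0,1,2}

10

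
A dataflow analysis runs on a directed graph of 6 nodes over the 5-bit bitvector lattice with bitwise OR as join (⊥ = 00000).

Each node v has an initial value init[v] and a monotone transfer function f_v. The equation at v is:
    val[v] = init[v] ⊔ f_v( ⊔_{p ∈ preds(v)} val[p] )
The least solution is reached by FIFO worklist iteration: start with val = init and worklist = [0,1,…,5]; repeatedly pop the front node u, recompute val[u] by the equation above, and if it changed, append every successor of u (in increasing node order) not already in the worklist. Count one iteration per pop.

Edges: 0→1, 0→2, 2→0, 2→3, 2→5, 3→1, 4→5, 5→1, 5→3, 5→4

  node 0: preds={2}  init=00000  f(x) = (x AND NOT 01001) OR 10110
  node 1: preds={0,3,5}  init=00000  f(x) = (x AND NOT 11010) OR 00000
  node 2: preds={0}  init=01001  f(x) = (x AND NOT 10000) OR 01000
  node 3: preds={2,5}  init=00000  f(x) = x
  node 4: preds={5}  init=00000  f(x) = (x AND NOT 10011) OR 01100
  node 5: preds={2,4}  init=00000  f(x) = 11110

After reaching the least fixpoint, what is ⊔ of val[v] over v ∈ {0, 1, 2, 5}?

11111

Worklist (11 pops):
  #1 pop 0: in=01001 → 10110 (was 00000); enqueue []
  #2 pop 1: in=10110 → 00100 (was 00000); enqueue []
  #3 pop 2: in=10110 → 01111 (was 01001); enqueue [0]
  #4 pop 3: in=01111 → 01111 (was 00000); enqueue [1]
  #5 pop 4: in=00000 → 01100 (was 00000); enqueue []
  #6 pop 5: in=01111 → 11110 (was 00000); enqueue [3,4]
  #7 pop 0: in=01111 → 10110 (no change)
  #8 pop 1: in=11111 → 00101 (was 00100); enqueue []
  #9 pop 3: in=11111 → 11111 (was 01111); enqueue [1]
  #10 pop 4: in=11110 → 01100 (no change)
  #11 pop 1: in=11111 → 00101 (no change)

Fixpoint:
  val[0] = 10110
  val[1] = 00101
  val[2] = 01111
  val[3] = 11111
  val[4] = 01100
  val[5] = 11110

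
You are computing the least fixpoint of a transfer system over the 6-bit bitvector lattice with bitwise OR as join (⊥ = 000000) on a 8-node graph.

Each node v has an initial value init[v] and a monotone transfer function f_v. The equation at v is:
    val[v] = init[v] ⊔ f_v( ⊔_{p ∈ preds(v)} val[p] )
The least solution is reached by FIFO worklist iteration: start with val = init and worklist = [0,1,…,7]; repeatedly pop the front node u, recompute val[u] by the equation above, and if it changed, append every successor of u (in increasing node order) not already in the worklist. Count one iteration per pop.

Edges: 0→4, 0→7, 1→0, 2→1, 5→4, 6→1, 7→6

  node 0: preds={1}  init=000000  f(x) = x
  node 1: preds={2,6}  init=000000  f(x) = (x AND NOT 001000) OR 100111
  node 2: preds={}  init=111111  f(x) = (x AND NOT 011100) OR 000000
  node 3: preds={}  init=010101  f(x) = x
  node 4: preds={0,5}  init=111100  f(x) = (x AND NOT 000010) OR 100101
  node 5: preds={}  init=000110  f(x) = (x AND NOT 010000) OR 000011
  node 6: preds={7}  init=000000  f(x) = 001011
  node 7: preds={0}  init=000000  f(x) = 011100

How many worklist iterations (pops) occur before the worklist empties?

13

Worklist (13 pops):
  #1 pop 0: in=000000 → 000000 (no change)
  #2 pop 1: in=111111 → 110111 (was 000000); enqueue [0]
  #3 pop 2: in=000000 → 111111 (no change)
  #4 pop 3: in=000000 → 010101 (no change)
  #5 pop 4: in=000110 → 111101 (was 111100); enqueue []
  #6 pop 5: in=000000 → 000111 (was 000110); enqueue [4]
  #7 pop 6: in=000000 → 001011 (was 000000); enqueue [1]
  #8 pop 7: in=000000 → 011100 (was 000000); enqueue [6]
  #9 pop 0: in=110111 → 110111 (was 000000); enqueue [7]
  #10 pop 4: in=110111 → 111101 (no change)
  #11 pop 1: in=111111 → 110111 (no change)
  #12 pop 6: in=011100 → 001011 (no change)
  #13 pop 7: in=110111 → 011100 (no change)

Fixpoint:
  val[0] = 110111
  val[1] = 110111
  val[2] = 111111
  val[3] = 010101
  val[4] = 111101
  val[5] = 000111
  val[6] = 001011
  val[7] = 011100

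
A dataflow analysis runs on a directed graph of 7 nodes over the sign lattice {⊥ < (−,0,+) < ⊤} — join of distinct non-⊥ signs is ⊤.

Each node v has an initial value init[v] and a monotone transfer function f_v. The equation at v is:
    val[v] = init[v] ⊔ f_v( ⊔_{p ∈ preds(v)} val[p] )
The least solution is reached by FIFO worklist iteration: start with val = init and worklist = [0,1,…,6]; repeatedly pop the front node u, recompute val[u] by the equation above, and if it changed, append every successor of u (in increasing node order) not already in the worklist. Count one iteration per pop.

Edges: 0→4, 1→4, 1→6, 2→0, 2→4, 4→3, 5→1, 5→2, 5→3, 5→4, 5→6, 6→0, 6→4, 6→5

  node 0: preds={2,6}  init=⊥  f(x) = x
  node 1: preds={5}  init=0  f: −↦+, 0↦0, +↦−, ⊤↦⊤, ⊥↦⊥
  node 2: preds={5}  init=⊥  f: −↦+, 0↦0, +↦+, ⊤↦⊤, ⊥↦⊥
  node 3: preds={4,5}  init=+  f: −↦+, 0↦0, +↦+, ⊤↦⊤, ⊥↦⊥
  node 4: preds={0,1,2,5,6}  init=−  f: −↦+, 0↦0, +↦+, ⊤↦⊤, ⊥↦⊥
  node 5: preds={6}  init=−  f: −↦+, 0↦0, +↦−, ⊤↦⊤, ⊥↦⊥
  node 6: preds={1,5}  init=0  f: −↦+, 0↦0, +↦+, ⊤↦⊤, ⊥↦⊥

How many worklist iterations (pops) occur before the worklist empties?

14

Trace (14 dequeues):
  [1] u=0 | in 0 | out 0 | prev ⊥ | push {}
  [2] u=1 | in − | out ⊤ | prev 0 | push {}
  [3] u=2 | in − | out + | prev ⊥ | push {0}
  [4] u=3 | in − | out + | ==
  [5] u=4 | in ⊤ | out ⊤ | prev − | push {3}
  [6] u=5 | in 0 | out ⊤ | prev − | push {1,2,4}
  [7] u=6 | in ⊤ | out ⊤ | prev 0 | push {5}
  [8] u=0 | in ⊤ | out ⊤ | prev 0 | push {}
  [9] u=3 | in ⊤ | out ⊤ | prev + | push {}
  [10] u=1 | in ⊤ | out ⊤ | ==
  [11] u=2 | in ⊤ | out ⊤ | prev + | push {0}
  [12] u=4 | in ⊤ | out ⊤ | ==
  [13] u=5 | in ⊤ | out ⊤ | ==
  [14] u=0 | in ⊤ | out ⊤ | ==

Converged values:
  [0] ⊤
  [1] ⊤
  [2] ⊤
  [3] ⊤
  [4] ⊤
  [5] ⊤
  [6] ⊤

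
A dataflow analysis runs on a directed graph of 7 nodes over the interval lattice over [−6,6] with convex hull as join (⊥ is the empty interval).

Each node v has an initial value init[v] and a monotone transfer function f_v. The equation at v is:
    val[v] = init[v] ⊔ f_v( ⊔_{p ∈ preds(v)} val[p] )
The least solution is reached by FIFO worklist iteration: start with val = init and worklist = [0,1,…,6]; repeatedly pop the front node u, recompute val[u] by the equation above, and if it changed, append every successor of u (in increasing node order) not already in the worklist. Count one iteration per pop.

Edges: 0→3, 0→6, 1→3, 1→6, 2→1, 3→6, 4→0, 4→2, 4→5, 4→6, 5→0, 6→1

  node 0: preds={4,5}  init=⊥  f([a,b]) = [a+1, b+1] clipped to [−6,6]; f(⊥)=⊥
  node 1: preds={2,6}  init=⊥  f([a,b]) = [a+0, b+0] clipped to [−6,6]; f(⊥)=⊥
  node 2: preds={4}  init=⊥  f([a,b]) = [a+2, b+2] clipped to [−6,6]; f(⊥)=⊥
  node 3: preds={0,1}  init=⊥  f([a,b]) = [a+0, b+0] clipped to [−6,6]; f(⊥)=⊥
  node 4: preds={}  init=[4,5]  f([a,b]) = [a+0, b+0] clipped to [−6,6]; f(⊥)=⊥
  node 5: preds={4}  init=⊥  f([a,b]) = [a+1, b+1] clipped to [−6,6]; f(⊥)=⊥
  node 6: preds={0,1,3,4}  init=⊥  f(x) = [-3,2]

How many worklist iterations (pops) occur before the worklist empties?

11

Trace (11 dequeues):
  [1] u=0 | in [4,5] | out [5,6] | prev ⊥ | push {}
  [2] u=1 | in ⊥ | out ⊥ | ==
  [3] u=2 | in [4,5] | out [6,6] | prev ⊥ | push {1}
  [4] u=3 | in [5,6] | out [5,6] | prev ⊥ | push {}
  [5] u=4 | in ⊥ | out [4,5] | ==
  [6] u=5 | in [4,5] | out [5,6] | prev ⊥ | push {0}
  [7] u=6 | in [4,6] | out [-3,2] | prev ⊥ | push {}
  [8] u=1 | in [-3,6] | out [-3,6] | prev ⊥ | push {3,6}
  [9] u=0 | in [4,6] | out [5,6] | ==
  [10] u=3 | in [-3,6] | out [-3,6] | prev [5,6] | push {}
  [11] u=6 | in [-3,6] | out [-3,2] | ==

Converged values:
  [0] [5,6]
  [1] [-3,6]
  [2] [6,6]
  [3] [-3,6]
  [4] [4,5]
  [5] [5,6]
  [6] [-3,2]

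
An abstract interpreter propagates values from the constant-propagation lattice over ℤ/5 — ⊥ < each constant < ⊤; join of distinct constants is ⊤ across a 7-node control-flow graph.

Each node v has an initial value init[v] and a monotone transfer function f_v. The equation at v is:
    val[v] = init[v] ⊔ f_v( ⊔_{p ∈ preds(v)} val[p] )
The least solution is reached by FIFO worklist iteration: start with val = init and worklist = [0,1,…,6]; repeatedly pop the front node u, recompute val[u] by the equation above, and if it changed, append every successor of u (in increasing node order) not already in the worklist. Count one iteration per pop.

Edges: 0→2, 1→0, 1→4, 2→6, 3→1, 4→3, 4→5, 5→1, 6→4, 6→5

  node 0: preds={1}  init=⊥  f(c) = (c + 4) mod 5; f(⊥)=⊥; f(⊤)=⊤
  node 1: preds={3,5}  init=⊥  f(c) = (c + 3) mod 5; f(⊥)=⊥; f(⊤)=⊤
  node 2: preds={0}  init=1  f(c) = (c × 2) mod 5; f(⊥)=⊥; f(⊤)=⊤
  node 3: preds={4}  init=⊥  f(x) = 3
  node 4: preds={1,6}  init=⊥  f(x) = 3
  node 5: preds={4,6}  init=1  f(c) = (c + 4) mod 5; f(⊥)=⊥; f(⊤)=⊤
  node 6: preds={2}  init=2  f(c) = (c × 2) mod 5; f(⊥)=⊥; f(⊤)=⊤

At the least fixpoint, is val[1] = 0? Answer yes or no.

Iteration log — 17 steps:
  step 1. node 0  ⊔preds=⊥  new=⊥  stable
  step 2. node 1  ⊔preds=1  new=4  old=⊥  +wl: 0
  step 3. node 2  ⊔preds=⊥  new=1  stable
  step 4. node 3  ⊔preds=⊥  new=3  old=⊥  +wl: 1
  step 5. node 4  ⊔preds=⊤  new=3  old=⊥  +wl: 3
  step 6. node 5  ⊔preds=⊤  new=⊤  old=1  +wl: 
  step 7. node 6  ⊔preds=1  new=2  stable
  step 8. node 0  ⊔preds=4  new=3  old=⊥  +wl: 2
  step 9. node 1  ⊔preds=⊤  new=⊤  old=4  +wl: 0,4
  step 10. node 3  ⊔preds=3  new=3  stable
  step 11. node 2  ⊔preds=3  new=1  stable
  step 12. node 0  ⊔preds=⊤  new=⊤  old=3  +wl: 2
  step 13. node 4  ⊔preds=⊤  new=3  stable
  step 14. node 2  ⊔preds=⊤  new=⊤  old=1  +wl: 6
  step 15. node 6  ⊔preds=⊤  new=⊤  old=2  +wl: 4,5
  step 16. node 4  ⊔preds=⊤  new=3  stable
  step 17. node 5  ⊔preds=⊤  new=⊤  stable

Least fixpoint reached:
  node 0: ⊤
  node 1: ⊤
  node 2: ⊤
  node 3: 3
  node 4: 3
  node 5: ⊤
  node 6: ⊤

no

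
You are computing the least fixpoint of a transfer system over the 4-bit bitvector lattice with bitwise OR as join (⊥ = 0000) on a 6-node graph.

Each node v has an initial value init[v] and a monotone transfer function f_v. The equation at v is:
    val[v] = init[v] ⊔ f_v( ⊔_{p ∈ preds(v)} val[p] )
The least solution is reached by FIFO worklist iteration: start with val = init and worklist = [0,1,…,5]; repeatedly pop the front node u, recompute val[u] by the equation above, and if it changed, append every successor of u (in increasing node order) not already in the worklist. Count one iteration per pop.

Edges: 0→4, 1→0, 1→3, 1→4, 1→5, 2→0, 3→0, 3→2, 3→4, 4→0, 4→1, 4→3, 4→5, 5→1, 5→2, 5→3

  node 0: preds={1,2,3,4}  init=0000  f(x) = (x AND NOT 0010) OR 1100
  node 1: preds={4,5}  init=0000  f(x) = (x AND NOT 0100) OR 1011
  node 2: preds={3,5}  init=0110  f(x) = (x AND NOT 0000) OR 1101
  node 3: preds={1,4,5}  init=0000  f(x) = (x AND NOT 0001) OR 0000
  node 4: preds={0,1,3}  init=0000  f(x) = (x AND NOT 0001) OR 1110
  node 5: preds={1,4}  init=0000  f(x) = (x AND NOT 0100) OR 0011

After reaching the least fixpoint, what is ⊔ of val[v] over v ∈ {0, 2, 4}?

Iteration log — 13 steps:
  step 1. node 0  ⊔preds=0110  new=1100  old=0000  +wl: 
  step 2. node 1  ⊔preds=0000  new=1011  old=0000  +wl: 0
  step 3. node 2  ⊔preds=0000  new=1111  old=0110  +wl: 
  step 4. node 3  ⊔preds=1011  new=1010  old=0000  +wl: 2
  step 5. node 4  ⊔preds=1111  new=1110  old=0000  +wl: 1,3
  step 6. node 5  ⊔preds=1111  new=1011  old=0000  +wl: 
  step 7. node 0  ⊔preds=1111  new=1101  old=1100  +wl: 4
  step 8. node 2  ⊔preds=1011  new=1111  stable
  step 9. node 1  ⊔preds=1111  new=1011  stable
  step 10. node 3  ⊔preds=1111  new=1110  old=1010  +wl: 0,2
  step 11. node 4  ⊔preds=1111  new=1110  stable
  step 12. node 0  ⊔preds=1111  new=1101  stable
  step 13. node 2  ⊔preds=1111  new=1111  stable

Least fixpoint reached:
  node 0: 1101
  node 1: 1011
  node 2: 1111
  node 3: 1110
  node 4: 1110
  node 5: 1011

1111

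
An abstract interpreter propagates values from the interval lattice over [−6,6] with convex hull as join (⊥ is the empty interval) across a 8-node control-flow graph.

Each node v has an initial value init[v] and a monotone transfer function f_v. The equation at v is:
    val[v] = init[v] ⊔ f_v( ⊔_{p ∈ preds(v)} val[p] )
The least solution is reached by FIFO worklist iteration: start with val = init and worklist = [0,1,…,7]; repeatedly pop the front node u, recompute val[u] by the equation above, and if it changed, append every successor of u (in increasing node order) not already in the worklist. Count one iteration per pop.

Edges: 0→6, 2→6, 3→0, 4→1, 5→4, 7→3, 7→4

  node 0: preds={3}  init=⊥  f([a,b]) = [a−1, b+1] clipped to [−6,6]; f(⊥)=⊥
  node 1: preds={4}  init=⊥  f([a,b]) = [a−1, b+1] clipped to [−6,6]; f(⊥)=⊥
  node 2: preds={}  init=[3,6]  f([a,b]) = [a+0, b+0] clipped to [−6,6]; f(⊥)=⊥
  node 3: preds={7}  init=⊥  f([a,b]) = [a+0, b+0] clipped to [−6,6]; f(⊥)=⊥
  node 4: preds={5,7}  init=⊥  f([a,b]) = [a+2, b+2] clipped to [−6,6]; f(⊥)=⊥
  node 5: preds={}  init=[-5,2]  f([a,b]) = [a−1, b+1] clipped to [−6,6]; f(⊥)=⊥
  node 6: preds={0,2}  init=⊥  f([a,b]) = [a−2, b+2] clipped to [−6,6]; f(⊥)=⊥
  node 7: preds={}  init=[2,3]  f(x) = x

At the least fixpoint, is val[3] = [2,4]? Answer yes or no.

no

Iteration log — 11 steps:
  step 1. node 0  ⊔preds=⊥  new=⊥  stable
  step 2. node 1  ⊔preds=⊥  new=⊥  stable
  step 3. node 2  ⊔preds=⊥  new=[3,6]  stable
  step 4. node 3  ⊔preds=[2,3]  new=[2,3]  old=⊥  +wl: 0
  step 5. node 4  ⊔preds=[-5,3]  new=[-3,5]  old=⊥  +wl: 1
  step 6. node 5  ⊔preds=⊥  new=[-5,2]  stable
  step 7. node 6  ⊔preds=[3,6]  new=[1,6]  old=⊥  +wl: 
  step 8. node 7  ⊔preds=⊥  new=[2,3]  stable
  step 9. node 0  ⊔preds=[2,3]  new=[1,4]  old=⊥  +wl: 6
  step 10. node 1  ⊔preds=[-3,5]  new=[-4,6]  old=⊥  +wl: 
  step 11. node 6  ⊔preds=[1,6]  new=[-1,6]  old=[1,6]  +wl: 

Least fixpoint reached:
  node 0: [1,4]
  node 1: [-4,6]
  node 2: [3,6]
  node 3: [2,3]
  node 4: [-3,5]
  node 5: [-5,2]
  node 6: [-1,6]
  node 7: [2,3]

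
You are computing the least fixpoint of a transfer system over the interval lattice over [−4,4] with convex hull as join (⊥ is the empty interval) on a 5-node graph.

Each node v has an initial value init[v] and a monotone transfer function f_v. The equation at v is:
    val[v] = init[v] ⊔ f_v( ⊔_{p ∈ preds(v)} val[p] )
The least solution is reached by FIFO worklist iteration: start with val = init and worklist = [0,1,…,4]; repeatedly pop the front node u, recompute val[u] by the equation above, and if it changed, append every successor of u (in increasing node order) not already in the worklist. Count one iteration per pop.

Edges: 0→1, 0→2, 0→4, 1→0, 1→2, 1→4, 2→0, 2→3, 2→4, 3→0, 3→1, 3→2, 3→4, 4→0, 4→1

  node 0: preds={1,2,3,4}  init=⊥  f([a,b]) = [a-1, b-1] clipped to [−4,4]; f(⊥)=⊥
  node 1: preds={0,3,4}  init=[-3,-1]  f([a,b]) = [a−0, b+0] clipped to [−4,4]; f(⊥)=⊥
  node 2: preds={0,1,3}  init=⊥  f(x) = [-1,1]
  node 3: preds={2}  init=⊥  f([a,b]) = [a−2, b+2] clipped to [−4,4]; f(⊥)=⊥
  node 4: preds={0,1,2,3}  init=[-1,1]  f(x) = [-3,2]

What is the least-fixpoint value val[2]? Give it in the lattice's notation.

[-1,1]

Trace (10 dequeues):
  [1] u=0 | in [-3,1] | out [-4,0] | prev ⊥ | push {}
  [2] u=1 | in [-4,1] | out [-4,1] | prev [-3,-1] | push {0}
  [3] u=2 | in [-4,1] | out [-1,1] | prev ⊥ | push {}
  [4] u=3 | in [-1,1] | out [-3,3] | prev ⊥ | push {1,2}
  [5] u=4 | in [-4,3] | out [-3,2] | prev [-1,1] | push {}
  [6] u=0 | in [-4,3] | out [-4,2] | prev [-4,0] | push {4}
  [7] u=1 | in [-4,3] | out [-4,3] | prev [-4,1] | push {0}
  [8] u=2 | in [-4,3] | out [-1,1] | ==
  [9] u=4 | in [-4,3] | out [-3,2] | ==
  [10] u=0 | in [-4,3] | out [-4,2] | ==

Converged values:
  [0] [-4,2]
  [1] [-4,3]
  [2] [-1,1]
  [3] [-3,3]
  [4] [-3,2]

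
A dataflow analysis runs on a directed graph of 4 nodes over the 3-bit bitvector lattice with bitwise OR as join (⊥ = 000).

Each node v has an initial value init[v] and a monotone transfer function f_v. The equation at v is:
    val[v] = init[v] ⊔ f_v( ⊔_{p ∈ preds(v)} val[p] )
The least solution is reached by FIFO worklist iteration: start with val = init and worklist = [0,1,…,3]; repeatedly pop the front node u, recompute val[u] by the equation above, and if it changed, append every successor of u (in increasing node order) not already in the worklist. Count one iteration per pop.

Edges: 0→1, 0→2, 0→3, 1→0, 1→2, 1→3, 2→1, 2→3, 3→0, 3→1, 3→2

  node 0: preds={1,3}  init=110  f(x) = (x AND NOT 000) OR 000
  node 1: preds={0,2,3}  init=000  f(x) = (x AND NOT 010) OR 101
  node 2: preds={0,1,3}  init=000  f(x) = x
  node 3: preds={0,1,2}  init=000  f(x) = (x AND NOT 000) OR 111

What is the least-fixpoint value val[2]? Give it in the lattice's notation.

111

Trace (8 dequeues):
  [1] u=0 | in 000 | out 110 | ==
  [2] u=1 | in 110 | out 101 | prev 000 | push {0}
  [3] u=2 | in 111 | out 111 | prev 000 | push {1}
  [4] u=3 | in 111 | out 111 | prev 000 | push {2}
  [5] u=0 | in 111 | out 111 | prev 110 | push {3}
  [6] u=1 | in 111 | out 101 | ==
  [7] u=2 | in 111 | out 111 | ==
  [8] u=3 | in 111 | out 111 | ==

Converged values:
  [0] 111
  [1] 101
  [2] 111
  [3] 111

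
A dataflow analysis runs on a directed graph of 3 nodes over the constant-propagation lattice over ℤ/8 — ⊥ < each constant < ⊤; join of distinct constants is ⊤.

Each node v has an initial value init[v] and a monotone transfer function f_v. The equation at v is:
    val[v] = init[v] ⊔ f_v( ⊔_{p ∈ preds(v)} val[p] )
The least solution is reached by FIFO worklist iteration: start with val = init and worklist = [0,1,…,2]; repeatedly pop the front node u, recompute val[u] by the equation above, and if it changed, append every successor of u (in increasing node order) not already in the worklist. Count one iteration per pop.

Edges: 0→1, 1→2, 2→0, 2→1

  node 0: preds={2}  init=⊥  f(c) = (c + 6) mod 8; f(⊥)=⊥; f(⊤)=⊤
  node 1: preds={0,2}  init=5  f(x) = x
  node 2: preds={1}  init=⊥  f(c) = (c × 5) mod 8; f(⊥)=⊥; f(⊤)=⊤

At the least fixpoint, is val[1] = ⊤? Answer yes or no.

Trace (8 dequeues):
  [1] u=0 | in ⊥ | out ⊥ | ==
  [2] u=1 | in ⊥ | out 5 | ==
  [3] u=2 | in 5 | out 1 | prev ⊥ | push {0,1}
  [4] u=0 | in 1 | out 7 | prev ⊥ | push {}
  [5] u=1 | in ⊤ | out ⊤ | prev 5 | push {2}
  [6] u=2 | in ⊤ | out ⊤ | prev 1 | push {0,1}
  [7] u=0 | in ⊤ | out ⊤ | prev 7 | push {}
  [8] u=1 | in ⊤ | out ⊤ | ==

Converged values:
  [0] ⊤
  [1] ⊤
  [2] ⊤

yes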